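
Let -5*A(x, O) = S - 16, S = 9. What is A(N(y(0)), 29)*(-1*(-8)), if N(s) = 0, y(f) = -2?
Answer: 56/5 ≈ 11.200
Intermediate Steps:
A(x, O) = 7/5 (A(x, O) = -(9 - 16)/5 = -⅕*(-7) = 7/5)
A(N(y(0)), 29)*(-1*(-8)) = 7*(-1*(-8))/5 = (7/5)*8 = 56/5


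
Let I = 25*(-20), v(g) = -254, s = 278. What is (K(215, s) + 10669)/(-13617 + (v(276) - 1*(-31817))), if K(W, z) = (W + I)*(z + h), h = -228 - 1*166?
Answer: 43729/17946 ≈ 2.4367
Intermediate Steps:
h = -394 (h = -228 - 166 = -394)
I = -500
K(W, z) = (-500 + W)*(-394 + z) (K(W, z) = (W - 500)*(z - 394) = (-500 + W)*(-394 + z))
(K(215, s) + 10669)/(-13617 + (v(276) - 1*(-31817))) = ((197000 - 500*278 - 394*215 + 215*278) + 10669)/(-13617 + (-254 - 1*(-31817))) = ((197000 - 139000 - 84710 + 59770) + 10669)/(-13617 + (-254 + 31817)) = (33060 + 10669)/(-13617 + 31563) = 43729/17946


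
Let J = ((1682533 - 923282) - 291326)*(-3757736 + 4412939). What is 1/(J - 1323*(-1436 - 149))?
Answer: 1/306587960730 ≈ 3.2617e-12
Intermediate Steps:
J = 306585863775 (J = (759251 - 291326)*655203 = 467925*655203 = 306585863775)
1/(J - 1323*(-1436 - 149)) = 1/(306585863775 - 1323*(-1436 - 149)) = 1/(306585863775 - 1323*(-1585)) = 1/(306585863775 + 2096955) = 1/306587960730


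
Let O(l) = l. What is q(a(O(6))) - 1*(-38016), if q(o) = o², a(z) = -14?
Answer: 38212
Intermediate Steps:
q(a(O(6))) - 1*(-38016) = (-14)² - 1*(-38016) = 196 + 38016 = 38212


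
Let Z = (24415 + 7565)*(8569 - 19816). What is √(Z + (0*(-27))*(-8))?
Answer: 6*I*√9991085 ≈ 18965.0*I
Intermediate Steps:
Z = -359679060 (Z = 31980*(-11247) = -359679060)
√(Z + (0*(-27))*(-8)) = √(-359679060 + (0*(-27))*(-8)) = √(-359679060 + 0*(-8)) = √(-359679060 + 0) = √(-359679060) = 6*I*√9991085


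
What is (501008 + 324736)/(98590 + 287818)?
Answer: 103218/48301 ≈ 2.1370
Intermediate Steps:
(501008 + 324736)/(98590 + 287818) = 825744/386408 = 825744*(1/386408) = 103218/48301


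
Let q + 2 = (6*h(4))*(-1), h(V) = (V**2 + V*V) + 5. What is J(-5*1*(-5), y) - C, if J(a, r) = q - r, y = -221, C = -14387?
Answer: 14384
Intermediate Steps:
h(V) = 5 + 2*V**2 (h(V) = (V**2 + V**2) + 5 = 2*V**2 + 5 = 5 + 2*V**2)
q = -224 (q = -2 + (6*(5 + 2*4**2))*(-1) = -2 + (6*(5 + 2*16))*(-1) = -2 + (6*(5 + 32))*(-1) = -2 + (6*37)*(-1) = -2 + 222*(-1) = -2 - 222 = -224)
J(a, r) = -224 - r
J(-5*1*(-5), y) - C = (-224 - 1*(-221)) - 1*(-14387) = (-224 + 221) + 14387 = -3 + 14387 = 14384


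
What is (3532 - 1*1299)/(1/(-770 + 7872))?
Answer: 15858766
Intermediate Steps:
(3532 - 1*1299)/(1/(-770 + 7872)) = (3532 - 1299)/(1/7102) = 2233/(1/7102) = 2233*7102 = 15858766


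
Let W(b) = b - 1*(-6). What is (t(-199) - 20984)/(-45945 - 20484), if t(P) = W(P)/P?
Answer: 4175623/13219371 ≈ 0.31587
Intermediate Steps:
W(b) = 6 + b (W(b) = b + 6 = 6 + b)
t(P) = (6 + P)/P
(t(-199) - 20984)/(-45945 - 20484) = ((6 - 199)/(-199) - 20984)/(-45945 - 20484) = (-1/199*(-193) - 20984)/(-66429) = (193/199 - 20984)*(-1/66429) = -4175623/199*(-1/66429) = 4175623/13219371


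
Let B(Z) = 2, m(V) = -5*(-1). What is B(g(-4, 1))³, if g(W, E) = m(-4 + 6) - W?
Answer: 8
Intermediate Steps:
m(V) = 5
g(W, E) = 5 - W
B(g(-4, 1))³ = 2³ = 8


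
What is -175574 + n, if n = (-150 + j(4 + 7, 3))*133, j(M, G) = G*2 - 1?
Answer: -194859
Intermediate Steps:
j(M, G) = -1 + 2*G (j(M, G) = 2*G - 1 = -1 + 2*G)
n = -19285 (n = (-150 + (-1 + 2*3))*133 = (-150 + (-1 + 6))*133 = (-150 + 5)*133 = -145*133 = -19285)
-175574 + n = -175574 - 19285 = -194859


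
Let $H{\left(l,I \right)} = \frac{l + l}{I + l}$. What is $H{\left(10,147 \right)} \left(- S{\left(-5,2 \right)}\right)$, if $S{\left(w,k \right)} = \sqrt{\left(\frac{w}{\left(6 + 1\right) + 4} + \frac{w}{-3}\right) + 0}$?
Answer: $- \frac{40 \sqrt{330}}{5181} \approx -0.14025$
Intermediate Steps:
$S{\left(w,k \right)} = \frac{2 \sqrt{66} \sqrt{- w}}{33}$ ($S{\left(w,k \right)} = \sqrt{\left(\frac{w}{7 + 4} + w \left(- \frac{1}{3}\right)\right) + 0} = \sqrt{\left(\frac{w}{11} - \frac{w}{3}\right) + 0} = \sqrt{- \frac{8 w}{33} + 0} = \sqrt{- \frac{8 w}{33}} = \frac{2 \sqrt{66} \sqrt{- w}}{33}$)
$H{\left(l,I \right)} = \frac{2 l}{I + l}$
$H{\left(10,147 \right)} \left(- S{\left(-5,2 \right)}\right) = 2 \cdot 10 \frac{1}{147 + 10} \left(- \frac{2 \sqrt{66} \sqrt{\left(-1\right) \left(-5\right)}}{33}\right) = 2 \cdot 10 \cdot \frac{1}{157} \left(- \frac{2 \sqrt{66} \sqrt{5}}{33}\right) = 2 \cdot 10 \cdot \frac{1}{157} \left(- \frac{2 \sqrt{330}}{33}\right) = \frac{20 \left(- \frac{2 \sqrt{330}}{33}\right)}{157} = - \frac{40 \sqrt{330}}{5181}$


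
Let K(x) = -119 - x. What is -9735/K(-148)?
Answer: -9735/29 ≈ -335.69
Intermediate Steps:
-9735/K(-148) = -9735/(-119 - 1*(-148)) = -9735/(-119 + 148) = -9735/29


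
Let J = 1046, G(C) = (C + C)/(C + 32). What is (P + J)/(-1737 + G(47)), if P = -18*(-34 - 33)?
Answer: -177908/137129 ≈ -1.2974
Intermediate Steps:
G(C) = 2*C/(32 + C) (G(C) = (2*C)/(32 + C) = 2*C/(32 + C))
P = 1206 (P = -18*(-67) = 1206)
(P + J)/(-1737 + G(47)) = (1206 + 1046)/(-1737 + 2*47/(32 + 47)) = 2252/(-1737 + 2*47/79) = 2252/(-1737 + 2*47*(1/79)) = 2252/(-1737 + 94/79) = 2252/(-137129/79) = 2252*(-79/137129) = -177908/137129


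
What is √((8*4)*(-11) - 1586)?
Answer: I*√1938 ≈ 44.023*I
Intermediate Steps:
√((8*4)*(-11) - 1586) = √(32*(-11) - 1586) = √(-352 - 1586) = √(-1938) = I*√1938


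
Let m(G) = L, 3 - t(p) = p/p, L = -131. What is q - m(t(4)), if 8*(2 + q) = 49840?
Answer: 6359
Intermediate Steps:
q = 6228 (q = -2 + (⅛)*49840 = -2 + 6230 = 6228)
t(p) = 2 (t(p) = 3 - p/p = 3 - 1*1 = 3 - 1 = 2)
m(G) = -131
q - m(t(4)) = 6228 - 1*(-131) = 6228 + 131 = 6359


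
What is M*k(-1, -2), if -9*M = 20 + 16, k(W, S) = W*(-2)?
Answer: -8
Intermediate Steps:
k(W, S) = -2*W
M = -4 (M = -(20 + 16)/9 = -⅑*36 = -4)
M*k(-1, -2) = -(-8)*(-1) = -4*2 = -8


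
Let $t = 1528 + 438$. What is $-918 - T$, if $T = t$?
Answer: $-2884$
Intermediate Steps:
$t = 1966$
$T = 1966$
$-918 - T = -918 - 1966 = -2884$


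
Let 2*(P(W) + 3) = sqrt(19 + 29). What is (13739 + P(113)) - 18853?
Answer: -5117 + 2*sqrt(3) ≈ -5113.5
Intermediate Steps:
P(W) = -3 + 2*sqrt(3) (P(W) = -3 + sqrt(19 + 29)/2 = -3 + sqrt(48)/2 = -3 + (4*sqrt(3))/2 = -3 + 2*sqrt(3))
(13739 + P(113)) - 18853 = (13739 + (-3 + 2*sqrt(3))) - 18853 = (13736 + 2*sqrt(3)) - 18853 = -5117 + 2*sqrt(3)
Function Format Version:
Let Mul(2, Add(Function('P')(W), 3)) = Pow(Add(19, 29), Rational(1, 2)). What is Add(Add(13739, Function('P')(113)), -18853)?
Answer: Add(-5117, Mul(2, Pow(3, Rational(1, 2)))) ≈ -5113.5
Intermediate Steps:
Function('P')(W) = Add(-3, Mul(2, Pow(3, Rational(1, 2)))) (Function('P')(W) = Add(-3, Mul(Rational(1, 2), Pow(Add(19, 29), Rational(1, 2)))) = Add(-3, Mul(Rational(1, 2), Pow(48, Rational(1, 2)))) = Add(-3, Mul(Rational(1, 2), Mul(4, Pow(3, Rational(1, 2))))) = Add(-3, Mul(2, Pow(3, Rational(1, 2)))))
Add(Add(13739, Function('P')(113)), -18853) = Add(Add(13739, Add(-3, Mul(2, Pow(3, Rational(1, 2))))), -18853) = Add(Add(13736, Mul(2, Pow(3, Rational(1, 2)))), -18853) = Add(-5117, Mul(2, Pow(3, Rational(1, 2))))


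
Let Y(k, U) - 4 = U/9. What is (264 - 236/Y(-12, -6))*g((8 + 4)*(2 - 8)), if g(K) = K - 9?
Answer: -78246/5 ≈ -15649.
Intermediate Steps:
g(K) = -9 + K
Y(k, U) = 4 + U/9
(264 - 236/Y(-12, -6))*g((8 + 4)*(2 - 8)) = (264 - 236/(4 + (⅑)*(-6)))*(-9 + (8 + 4)*(2 - 8)) = (264 - 236/(4 - ⅔))*(-9 + 12*(-6)) = (264 - 236/10/3)*(-9 - 72) = (264 - 236*3/10)*(-81) = (264 - 354/5)*(-81) = (966/5)*(-81) = -78246/5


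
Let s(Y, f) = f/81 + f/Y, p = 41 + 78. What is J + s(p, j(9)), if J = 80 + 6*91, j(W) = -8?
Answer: 6032414/9639 ≈ 625.83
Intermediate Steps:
p = 119
s(Y, f) = f/81 + f/Y (s(Y, f) = f*(1/81) + f/Y = f/81 + f/Y)
J = 626 (J = 80 + 546 = 626)
J + s(p, j(9)) = 626 + ((1/81)*(-8) - 8/119) = 626 + (-8/81 - 8*1/119) = 626 + (-8/81 - 8/119) = 626 - 1600/9639 = 6032414/9639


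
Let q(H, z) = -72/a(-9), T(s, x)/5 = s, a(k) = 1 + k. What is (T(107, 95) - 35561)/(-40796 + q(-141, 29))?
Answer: 35026/40787 ≈ 0.85875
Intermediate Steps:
T(s, x) = 5*s
q(H, z) = 9 (q(H, z) = -72/(1 - 9) = -72/(-8) = -72*(-⅛) = 9)
(T(107, 95) - 35561)/(-40796 + q(-141, 29)) = (5*107 - 35561)/(-40796 + 9) = (535 - 35561)/(-40787) = -35026*(-1/40787) = 35026/40787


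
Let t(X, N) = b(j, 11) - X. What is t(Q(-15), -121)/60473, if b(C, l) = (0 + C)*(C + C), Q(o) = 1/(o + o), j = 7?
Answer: 2941/1814190 ≈ 0.0016211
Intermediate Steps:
Q(o) = 1/(2*o)
b(C, l) = 2*C**2 (b(C, l) = C*(2*C) = 2*C**2)
t(X, N) = 98 - X (t(X, N) = 2*7**2 - X = 2*49 - X = 98 - X)
t(Q(-15), -121)/60473 = (98 - 1/(2*(-15)))/60473 = (98 - (-1)/(2*15))*(1/60473) = (98 - 1*(-1/30))*(1/60473) = (98 + 1/30)*(1/60473) = (2941/30)*(1/60473) = 2941/1814190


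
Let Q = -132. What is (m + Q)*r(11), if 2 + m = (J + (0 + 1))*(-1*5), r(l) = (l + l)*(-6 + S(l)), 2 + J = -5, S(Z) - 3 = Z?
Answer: -18304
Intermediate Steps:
S(Z) = 3 + Z
J = -7 (J = -2 - 5 = -7)
r(l) = 2*l*(-3 + l) (r(l) = (l + l)*(-6 + (3 + l)) = (2*l)*(-3 + l) = 2*l*(-3 + l))
m = 28 (m = -2 + (-7 + (0 + 1))*(-1*5) = -2 + (-7 + 1)*(-5) = -2 - 6*(-5) = -2 + 30 = 28)
(m + Q)*r(11) = (28 - 132)*(2*11*(-3 + 11)) = -208*11*8 = -104*176 = -18304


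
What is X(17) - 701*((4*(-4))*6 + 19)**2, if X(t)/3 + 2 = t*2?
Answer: -4156133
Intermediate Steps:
X(t) = -6 + 6*t (X(t) = -6 + 3*(t*2) = -6 + 3*(2*t) = -6 + 6*t)
X(17) - 701*((4*(-4))*6 + 19)**2 = (-6 + 6*17) - 701*((4*(-4))*6 + 19)**2 = (-6 + 102) - 701*(-16*6 + 19)**2 = 96 - 701*(-96 + 19)**2 = 96 - 701*(-77)**2 = 96 - 701*5929 = 96 - 4156229 = -4156133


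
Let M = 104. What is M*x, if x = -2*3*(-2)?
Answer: 1248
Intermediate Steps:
x = 12 (x = -6*(-2) = 12)
M*x = 104*12 = 1248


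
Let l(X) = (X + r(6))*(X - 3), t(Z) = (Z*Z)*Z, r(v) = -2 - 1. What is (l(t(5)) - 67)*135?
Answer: 2000295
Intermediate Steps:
r(v) = -3
t(Z) = Z³ (t(Z) = Z²*Z = Z³)
l(X) = (-3 + X)² (l(X) = (X - 3)*(X - 3) = (-3 + X)*(-3 + X) = (-3 + X)²)
(l(t(5)) - 67)*135 = ((9 + (5³)² - 6*5³) - 67)*135 = ((9 + 125² - 6*125) - 67)*135 = ((9 + 15625 - 750) - 67)*135 = (14884 - 67)*135 = 14817*135 = 2000295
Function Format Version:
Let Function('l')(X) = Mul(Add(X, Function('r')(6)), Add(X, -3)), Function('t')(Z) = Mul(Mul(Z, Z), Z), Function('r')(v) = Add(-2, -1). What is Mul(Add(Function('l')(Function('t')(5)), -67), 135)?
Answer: 2000295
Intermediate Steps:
Function('r')(v) = -3
Function('t')(Z) = Pow(Z, 3) (Function('t')(Z) = Mul(Pow(Z, 2), Z) = Pow(Z, 3))
Function('l')(X) = Pow(Add(-3, X), 2) (Function('l')(X) = Mul(Add(X, -3), Add(X, -3)) = Mul(Add(-3, X), Add(-3, X)) = Pow(Add(-3, X), 2))
Mul(Add(Function('l')(Function('t')(5)), -67), 135) = Mul(Add(Add(9, Pow(Pow(5, 3), 2), Mul(-6, Pow(5, 3))), -67), 135) = Mul(Add(Add(9, Pow(125, 2), Mul(-6, 125)), -67), 135) = Mul(Add(Add(9, 15625, -750), -67), 135) = Mul(Add(14884, -67), 135) = Mul(14817, 135) = 2000295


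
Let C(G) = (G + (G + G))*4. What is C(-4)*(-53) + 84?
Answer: 2628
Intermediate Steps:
C(G) = 12*G (C(G) = (G + 2*G)*4 = (3*G)*4 = 12*G)
C(-4)*(-53) + 84 = (12*(-4))*(-53) + 84 = -48*(-53) + 84 = 2544 + 84 = 2628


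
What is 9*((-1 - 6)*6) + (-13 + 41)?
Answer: -350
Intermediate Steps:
9*((-1 - 6)*6) + (-13 + 41) = 9*(-7*6) + 28 = 9*(-42) + 28 = -378 + 28 = -350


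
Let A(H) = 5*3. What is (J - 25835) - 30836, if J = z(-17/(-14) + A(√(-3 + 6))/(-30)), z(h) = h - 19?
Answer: -396825/7 ≈ -56689.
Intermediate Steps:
A(H) = 15
z(h) = -19 + h
J = -128/7 (J = -19 + (-17/(-14) + 15/(-30)) = -19 + (-17*(-1/14) + 15*(-1/30)) = -19 + (17/14 - ½) = -19 + 5/7 = -128/7 ≈ -18.286)
(J - 25835) - 30836 = (-128/7 - 25835) - 30836 = -180973/7 - 30836 = -396825/7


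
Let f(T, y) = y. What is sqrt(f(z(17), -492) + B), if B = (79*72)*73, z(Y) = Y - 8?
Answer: 2*sqrt(103683) ≈ 644.00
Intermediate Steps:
z(Y) = -8 + Y
B = 415224 (B = 5688*73 = 415224)
sqrt(f(z(17), -492) + B) = sqrt(-492 + 415224) = sqrt(414732) = 2*sqrt(103683)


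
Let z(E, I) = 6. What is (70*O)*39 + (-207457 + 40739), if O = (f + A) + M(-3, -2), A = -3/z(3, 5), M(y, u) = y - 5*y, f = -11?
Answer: -165353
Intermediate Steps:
M(y, u) = -4*y
A = -1/2 (A = -3/6 = -3*1/6 = -1/2 ≈ -0.50000)
O = 1/2 (O = (-11 - 1/2) - 4*(-3) = -23/2 + 12 = 1/2 ≈ 0.50000)
(70*O)*39 + (-207457 + 40739) = (70*(1/2))*39 + (-207457 + 40739) = 35*39 - 166718 = 1365 - 166718 = -165353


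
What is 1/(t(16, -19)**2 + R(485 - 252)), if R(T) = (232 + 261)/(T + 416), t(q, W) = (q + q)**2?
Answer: 649/680526317 ≈ 9.5367e-7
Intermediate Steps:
t(q, W) = 4*q**2 (t(q, W) = (2*q)**2 = 4*q**2)
R(T) = 493/(416 + T)
1/(t(16, -19)**2 + R(485 - 252)) = 1/((4*16**2)**2 + 493/(416 + (485 - 252))) = 1/((4*256)**2 + 493/(416 + 233)) = 1/(1024**2 + 493/649) = 1/(1048576 + 493*(1/649)) = 1/(1048576 + 493/649) = 1/(680526317/649) = 649/680526317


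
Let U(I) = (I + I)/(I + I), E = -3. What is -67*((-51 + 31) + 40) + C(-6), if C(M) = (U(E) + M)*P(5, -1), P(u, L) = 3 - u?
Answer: -1330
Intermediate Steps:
U(I) = 1 (U(I) = (2*I)/((2*I)) = (2*I)*(1/(2*I)) = 1)
C(M) = -2 - 2*M (C(M) = (1 + M)*(3 - 1*5) = (1 + M)*(3 - 5) = (1 + M)*(-2) = -2 - 2*M)
-67*((-51 + 31) + 40) + C(-6) = -67*((-51 + 31) + 40) + (-2 - 2*(-6)) = -67*(-20 + 40) + (-2 + 12) = -67*20 + 10 = -1340 + 10 = -1330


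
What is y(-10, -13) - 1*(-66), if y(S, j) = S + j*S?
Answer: 186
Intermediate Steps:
y(S, j) = S + S*j
y(-10, -13) - 1*(-66) = -10*(1 - 13) - 1*(-66) = -10*(-12) + 66 = 120 + 66 = 186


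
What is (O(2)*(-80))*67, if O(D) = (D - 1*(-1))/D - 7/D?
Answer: 10720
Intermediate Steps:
O(D) = -7/D + (1 + D)/D (O(D) = (D + 1)/D - 7/D = (1 + D)/D - 7/D = -7/D + (1 + D)/D)
(O(2)*(-80))*67 = (((-6 + 2)/2)*(-80))*67 = (((1/2)*(-4))*(-80))*67 = -2*(-80)*67 = 160*67 = 10720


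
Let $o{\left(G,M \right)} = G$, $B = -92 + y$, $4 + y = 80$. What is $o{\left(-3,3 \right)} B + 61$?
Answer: $109$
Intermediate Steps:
$y = 76$ ($y = -4 + 80 = 76$)
$B = -16$ ($B = -92 + 76 = -16$)
$o{\left(-3,3 \right)} B + 61 = \left(-3\right) \left(-16\right) + 61 = 48 + 61 = 109$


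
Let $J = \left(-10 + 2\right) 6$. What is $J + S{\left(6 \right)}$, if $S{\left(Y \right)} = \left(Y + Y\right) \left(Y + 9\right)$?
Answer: $132$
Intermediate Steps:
$S{\left(Y \right)} = 2 Y \left(9 + Y\right)$
$J = -48$ ($J = \left(-8\right) 6 = -48$)
$J + S{\left(6 \right)} = -48 + 2 \cdot 6 \left(9 + 6\right) = -48 + 2 \cdot 6 \cdot 15 = -48 + 180 = 132$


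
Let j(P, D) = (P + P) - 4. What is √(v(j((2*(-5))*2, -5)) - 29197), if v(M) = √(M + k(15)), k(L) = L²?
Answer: √(-29197 + √181) ≈ 170.83*I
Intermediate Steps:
j(P, D) = -4 + 2*P (j(P, D) = 2*P - 4 = -4 + 2*P)
v(M) = √(225 + M) (v(M) = √(M + 15²) = √(M + 225) = √(225 + M))
√(v(j((2*(-5))*2, -5)) - 29197) = √(√(225 + (-4 + 2*((2*(-5))*2))) - 29197) = √(√(225 + (-4 + 2*(-10*2))) - 29197) = √(√(225 + (-4 + 2*(-20))) - 29197) = √(√(225 + (-4 - 40)) - 29197) = √(√(225 - 44) - 29197) = √(√181 - 29197) = √(-29197 + √181)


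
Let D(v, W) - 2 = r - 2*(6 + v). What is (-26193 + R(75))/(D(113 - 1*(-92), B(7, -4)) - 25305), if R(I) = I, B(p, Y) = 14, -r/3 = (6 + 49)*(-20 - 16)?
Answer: 8706/6595 ≈ 1.3201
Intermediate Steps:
r = 5940 (r = -3*(6 + 49)*(-20 - 16) = -165*(-36) = -3*(-1980) = 5940)
D(v, W) = 5930 - 2*v (D(v, W) = 2 + (5940 - 2*(6 + v)) = 2 + (5940 + (-12 - 2*v)) = 2 + (5928 - 2*v) = 5930 - 2*v)
(-26193 + R(75))/(D(113 - 1*(-92), B(7, -4)) - 25305) = (-26193 + 75)/((5930 - 2*(113 - 1*(-92))) - 25305) = -26118/((5930 - 2*(113 + 92)) - 25305) = -26118/((5930 - 2*205) - 25305) = -26118/((5930 - 410) - 25305) = -26118/(5520 - 25305) = -26118/(-19785) = -26118*(-1/19785) = 8706/6595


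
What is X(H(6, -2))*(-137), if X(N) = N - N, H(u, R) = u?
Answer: 0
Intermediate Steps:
X(N) = 0
X(H(6, -2))*(-137) = 0*(-137) = 0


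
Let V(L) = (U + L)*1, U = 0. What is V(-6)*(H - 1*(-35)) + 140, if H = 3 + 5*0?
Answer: -88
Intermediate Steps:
V(L) = L (V(L) = (0 + L)*1 = L*1 = L)
H = 3 (H = 3 + 0 = 3)
V(-6)*(H - 1*(-35)) + 140 = -6*(3 - 1*(-35)) + 140 = -6*(3 + 35) + 140 = -6*38 + 140 = -228 + 140 = -88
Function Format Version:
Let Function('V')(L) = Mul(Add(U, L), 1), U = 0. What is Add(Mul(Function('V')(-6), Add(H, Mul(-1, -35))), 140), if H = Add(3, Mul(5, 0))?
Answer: -88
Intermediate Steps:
Function('V')(L) = L (Function('V')(L) = Mul(Add(0, L), 1) = Mul(L, 1) = L)
H = 3 (H = Add(3, 0) = 3)
Add(Mul(Function('V')(-6), Add(H, Mul(-1, -35))), 140) = Add(Mul(-6, Add(3, Mul(-1, -35))), 140) = Add(Mul(-6, Add(3, 35)), 140) = Add(Mul(-6, 38), 140) = Add(-228, 140) = -88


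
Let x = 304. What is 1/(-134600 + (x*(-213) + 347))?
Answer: -1/199005 ≈ -5.0250e-6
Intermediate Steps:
1/(-134600 + (x*(-213) + 347)) = 1/(-134600 + (304*(-213) + 347)) = 1/(-134600 + (-64752 + 347)) = 1/(-134600 - 64405) = 1/(-199005) = -1/199005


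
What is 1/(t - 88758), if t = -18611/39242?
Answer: -39242/3483060047 ≈ -1.1267e-5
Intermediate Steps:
t = -18611/39242 (t = -18611*1/39242 = -18611/39242 ≈ -0.47426)
1/(t - 88758) = 1/(-18611/39242 - 88758) = 1/(-3483060047/39242) = -39242/3483060047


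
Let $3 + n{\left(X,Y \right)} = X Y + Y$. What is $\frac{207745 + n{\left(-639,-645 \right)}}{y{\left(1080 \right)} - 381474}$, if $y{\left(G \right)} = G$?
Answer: $- \frac{309626}{190197} \approx -1.6279$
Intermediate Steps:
$n{\left(X,Y \right)} = -3 + Y + X Y$ ($n{\left(X,Y \right)} = -3 + \left(X Y + Y\right) = -3 + \left(Y + X Y\right) = -3 + Y + X Y$)
$\frac{207745 + n{\left(-639,-645 \right)}}{y{\left(1080 \right)} - 381474} = \frac{207745 - -411507}{1080 - 381474} = \frac{207745 - -411507}{-380394} = \left(207745 + 411507\right) \left(- \frac{1}{380394}\right) = 619252 \left(- \frac{1}{380394}\right) = - \frac{309626}{190197}$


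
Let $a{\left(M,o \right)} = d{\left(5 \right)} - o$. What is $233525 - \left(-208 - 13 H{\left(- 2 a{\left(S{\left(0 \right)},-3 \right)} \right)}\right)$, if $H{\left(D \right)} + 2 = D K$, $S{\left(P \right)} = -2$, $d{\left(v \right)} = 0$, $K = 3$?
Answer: $233473$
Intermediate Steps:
$a{\left(M,o \right)} = - o$ ($a{\left(M,o \right)} = 0 - o = - o$)
$H{\left(D \right)} = -2 + 3 D$ ($H{\left(D \right)} = -2 + D 3 = -2 + 3 D$)
$233525 - \left(-208 - 13 H{\left(- 2 a{\left(S{\left(0 \right)},-3 \right)} \right)}\right) = 233525 - \left(-208 - 13 \left(-2 + 3 \left(- 2 \left(\left(-1\right) \left(-3\right)\right)\right)\right)\right) = 233525 - \left(-208 - 13 \left(-2 + 3 \left(\left(-2\right) 3\right)\right)\right) = 233525 - \left(-208 - 13 \left(-2 + 3 \left(-6\right)\right)\right) = 233525 - \left(-208 - 13 \left(-2 - 18\right)\right) = 233525 - \left(-208 - -260\right) = 233525 - \left(-208 + 260\right) = 233525 - 52 = 233473$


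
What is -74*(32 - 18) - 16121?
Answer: -17157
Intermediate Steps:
-74*(32 - 18) - 16121 = -74*14 - 16121 = -1036 - 16121 = -17157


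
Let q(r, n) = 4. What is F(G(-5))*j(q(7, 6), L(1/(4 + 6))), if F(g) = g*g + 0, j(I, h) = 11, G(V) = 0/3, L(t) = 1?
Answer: 0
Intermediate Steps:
G(V) = 0 (G(V) = 0*(⅓) = 0)
F(g) = g² (F(g) = g² + 0 = g²)
F(G(-5))*j(q(7, 6), L(1/(4 + 6))) = 0²*11 = 0*11 = 0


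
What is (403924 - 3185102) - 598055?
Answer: -3379233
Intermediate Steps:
(403924 - 3185102) - 598055 = -2781178 - 598055 = -3379233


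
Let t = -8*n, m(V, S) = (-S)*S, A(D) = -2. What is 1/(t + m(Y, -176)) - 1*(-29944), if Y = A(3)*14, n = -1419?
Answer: 587621055/19624 ≈ 29944.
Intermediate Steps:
Y = -28 (Y = -2*14 = -28)
m(V, S) = -S²
t = 11352 (t = -8*(-1419) = 11352)
1/(t + m(Y, -176)) - 1*(-29944) = 1/(11352 - 1*(-176)²) - 1*(-29944) = 1/(11352 - 1*30976) + 29944 = 1/(11352 - 30976) + 29944 = 1/(-19624) + 29944 = -1/19624 + 29944 = 587621055/19624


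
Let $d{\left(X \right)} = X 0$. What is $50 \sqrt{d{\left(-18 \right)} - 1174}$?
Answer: $50 i \sqrt{1174} \approx 1713.2 i$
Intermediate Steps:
$d{\left(X \right)} = 0$
$50 \sqrt{d{\left(-18 \right)} - 1174} = 50 \sqrt{0 - 1174} = 50 \sqrt{-1174} = 50 i \sqrt{1174}$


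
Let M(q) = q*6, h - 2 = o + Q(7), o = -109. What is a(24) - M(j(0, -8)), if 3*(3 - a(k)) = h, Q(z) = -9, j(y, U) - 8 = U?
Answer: 125/3 ≈ 41.667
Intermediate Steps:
j(y, U) = 8 + U
h = -116 (h = 2 + (-109 - 9) = 2 - 118 = -116)
M(q) = 6*q
a(k) = 125/3 (a(k) = 3 - ⅓*(-116) = 3 + 116/3 = 125/3)
a(24) - M(j(0, -8)) = 125/3 - 6*(8 - 8) = 125/3 - 6*0 = 125/3 - 1*0 = 125/3 + 0 = 125/3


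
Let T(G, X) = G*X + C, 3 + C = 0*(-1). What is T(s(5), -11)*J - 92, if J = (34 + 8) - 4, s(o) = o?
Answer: -2296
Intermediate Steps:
C = -3 (C = -3 + 0*(-1) = -3 + 0 = -3)
T(G, X) = -3 + G*X (T(G, X) = G*X - 3 = -3 + G*X)
J = 38 (J = 42 - 4 = 38)
T(s(5), -11)*J - 92 = (-3 + 5*(-11))*38 - 92 = (-3 - 55)*38 - 92 = -58*38 - 92 = -2204 - 92 = -2296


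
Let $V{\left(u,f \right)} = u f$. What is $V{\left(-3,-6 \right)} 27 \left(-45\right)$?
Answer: $-21870$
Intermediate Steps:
$V{\left(u,f \right)} = f u$
$V{\left(-3,-6 \right)} 27 \left(-45\right) = \left(-6\right) \left(-3\right) 27 \left(-45\right) = 18 \cdot 27 \left(-45\right) = 486 \left(-45\right) = -21870$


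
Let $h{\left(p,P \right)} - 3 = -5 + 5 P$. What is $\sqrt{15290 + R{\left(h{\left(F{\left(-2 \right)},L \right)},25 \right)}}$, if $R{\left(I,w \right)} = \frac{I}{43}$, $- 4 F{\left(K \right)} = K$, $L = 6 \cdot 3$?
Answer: $\frac{27 \sqrt{38786}}{43} \approx 123.66$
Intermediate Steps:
$L = 18$
$F{\left(K \right)} = - \frac{K}{4}$
$h{\left(p,P \right)} = -2 + 5 P$ ($h{\left(p,P \right)} = 3 + \left(-5 + 5 P\right) = -2 + 5 P$)
$R{\left(I,w \right)} = \frac{I}{43}$ ($R{\left(I,w \right)} = I \frac{1}{43} = \frac{I}{43}$)
$\sqrt{15290 + R{\left(h{\left(F{\left(-2 \right)},L \right)},25 \right)}} = \sqrt{15290 + \frac{-2 + 5 \cdot 18}{43}} = \sqrt{15290 + \frac{-2 + 90}{43}} = \sqrt{15290 + \frac{1}{43} \cdot 88} = \sqrt{15290 + \frac{88}{43}} = \sqrt{\frac{657558}{43}} = \frac{27 \sqrt{38786}}{43}$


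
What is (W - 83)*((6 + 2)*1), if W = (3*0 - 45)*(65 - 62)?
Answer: -1744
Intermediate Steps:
W = -135 (W = (0 - 45)*3 = -45*3 = -135)
(W - 83)*((6 + 2)*1) = (-135 - 83)*((6 + 2)*1) = -1744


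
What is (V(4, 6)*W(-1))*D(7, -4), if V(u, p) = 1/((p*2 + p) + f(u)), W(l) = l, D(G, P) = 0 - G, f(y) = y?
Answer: 7/22 ≈ 0.31818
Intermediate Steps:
D(G, P) = -G
V(u, p) = 1/(u + 3*p) (V(u, p) = 1/((p*2 + p) + u) = 1/((2*p + p) + u) = 1/(3*p + u) = 1/(u + 3*p))
(V(4, 6)*W(-1))*D(7, -4) = (-1/(4 + 3*6))*(-1*7) = (-1/(4 + 18))*(-7) = (-1/22)*(-7) = ((1/22)*(-1))*(-7) = -1/22*(-7) = 7/22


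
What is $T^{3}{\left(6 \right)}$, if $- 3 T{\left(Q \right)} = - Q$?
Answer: $8$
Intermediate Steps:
$T{\left(Q \right)} = \frac{Q}{3}$ ($T{\left(Q \right)} = - \frac{\left(-1\right) Q}{3} = \frac{Q}{3}$)
$T^{3}{\left(6 \right)} = \left(\frac{1}{3} \cdot 6\right)^{3} = 2^{3} = 8$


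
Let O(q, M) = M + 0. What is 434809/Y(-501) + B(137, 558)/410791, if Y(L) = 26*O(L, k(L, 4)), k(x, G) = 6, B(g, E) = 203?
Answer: 178615655587/64083396 ≈ 2787.2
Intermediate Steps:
O(q, M) = M
Y(L) = 156 (Y(L) = 26*6 = 156)
434809/Y(-501) + B(137, 558)/410791 = 434809/156 + 203/410791 = 178615655587/64083396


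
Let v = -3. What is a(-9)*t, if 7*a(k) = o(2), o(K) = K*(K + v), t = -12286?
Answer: 24572/7 ≈ 3510.3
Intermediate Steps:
o(K) = K*(-3 + K) (o(K) = K*(K - 3) = K*(-3 + K))
a(k) = -2/7 (a(k) = (2*(-3 + 2))/7 = (2*(-1))/7 = (⅐)*(-2) = -2/7)
a(-9)*t = -2/7*(-12286) = 24572/7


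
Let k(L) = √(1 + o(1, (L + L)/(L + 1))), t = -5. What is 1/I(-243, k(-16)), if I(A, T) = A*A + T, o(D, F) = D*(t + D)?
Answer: 19683/1162261468 - I*√3/3486784404 ≈ 1.6935e-5 - 4.9675e-10*I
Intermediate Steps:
o(D, F) = D*(-5 + D)
k(L) = I*√3 (k(L) = √(1 + 1*(-5 + 1)) = √(1 + 1*(-4)) = √(1 - 4) = √(-3) = I*√3)
I(A, T) = T + A² (I(A, T) = A² + T = T + A²)
1/I(-243, k(-16)) = 1/(I*√3 + (-243)²) = 1/(I*√3 + 59049) = 1/(59049 + I*√3)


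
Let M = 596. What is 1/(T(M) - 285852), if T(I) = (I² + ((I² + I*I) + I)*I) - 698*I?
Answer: 1/423426044 ≈ 2.3617e-9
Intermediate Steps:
T(I) = I² - 698*I + I*(I + 2*I²) (T(I) = (I² + ((I² + I²) + I)*I) - 698*I = (I² + (2*I² + I)*I) - 698*I = (I² + (I + 2*I²)*I) - 698*I = (I² + I*(I + 2*I²)) - 698*I = I² - 698*I + I*(I + 2*I²))
1/(T(M) - 285852) = 1/(2*596*(-349 + 596 + 596²) - 285852) = 1/(2*596*(-349 + 596 + 355216) - 285852) = 1/(2*596*355463 - 285852) = 1/(423711896 - 285852) = 1/423426044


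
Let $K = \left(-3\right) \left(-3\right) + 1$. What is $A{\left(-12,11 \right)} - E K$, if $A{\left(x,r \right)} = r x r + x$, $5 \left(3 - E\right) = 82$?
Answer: $-1330$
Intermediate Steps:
$E = - \frac{67}{5}$ ($E = 3 - \frac{82}{5} = - \frac{67}{5} \approx -13.4$)
$A{\left(x,r \right)} = x + x r^{2}$ ($A{\left(x,r \right)} = x r^{2} + x = x + x r^{2}$)
$K = 10$ ($K = 9 + 1 = 10$)
$A{\left(-12,11 \right)} - E K = - 12 \left(1 + 11^{2}\right) - \left(- \frac{67}{5}\right) 10 = - 12 \left(1 + 121\right) - -134 = \left(-12\right) 122 + 134 = -1464 + 134 = -1330$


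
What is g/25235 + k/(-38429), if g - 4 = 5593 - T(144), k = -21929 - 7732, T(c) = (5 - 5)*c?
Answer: 963582448/969755815 ≈ 0.99363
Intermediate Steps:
T(c) = 0 (T(c) = 0*c = 0)
k = -29661
g = 5597 (g = 4 + (5593 - 1*0) = 4 + (5593 + 0) = 4 + 5593 = 5597)
g/25235 + k/(-38429) = 5597/25235 - 29661/(-38429) = 5597*(1/25235) - 29661*(-1/38429) = 5597/25235 + 29661/38429 = 963582448/969755815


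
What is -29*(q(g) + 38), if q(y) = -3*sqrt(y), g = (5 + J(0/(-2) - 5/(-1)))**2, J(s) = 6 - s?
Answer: -580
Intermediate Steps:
g = 36 (g = (5 + (6 - (0/(-2) - 5/(-1))))**2 = (5 + (6 - (0*(-1/2) - 5*(-1))))**2 = (5 + (6 - (0 + 5)))**2 = (5 + (6 - 1*5))**2 = (5 + (6 - 5))**2 = (5 + 1)**2 = 6**2 = 36)
-29*(q(g) + 38) = -29*(-3*sqrt(36) + 38) = -29*(-3*6 + 38) = -29*(-18 + 38) = -29*20 = -580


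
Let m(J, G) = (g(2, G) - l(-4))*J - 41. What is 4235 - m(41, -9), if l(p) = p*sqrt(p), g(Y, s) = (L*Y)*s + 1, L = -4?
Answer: 1283 - 328*I ≈ 1283.0 - 328.0*I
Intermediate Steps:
g(Y, s) = 1 - 4*Y*s (g(Y, s) = (-4*Y)*s + 1 = -4*Y*s + 1 = 1 - 4*Y*s)
l(p) = p**(3/2)
m(J, G) = -41 + J*(1 - 8*G + 8*I) (m(J, G) = ((1 - 4*2*G) - (-4)**(3/2))*J - 41 = ((1 - 8*G) - (-8)*I)*J - 41 = ((1 - 8*G) + 8*I)*J - 41 = (1 - 8*G + 8*I)*J - 41 = J*(1 - 8*G + 8*I) - 41 = -41 + J*(1 - 8*G + 8*I))
4235 - m(41, -9) = 4235 - (-41 - 1*41*(-1 + 8*(-9)) + 8*I*41) = 4235 - (-41 - 1*41*(-1 - 72) + 328*I) = 4235 - (-41 - 1*41*(-73) + 328*I) = 4235 - (-41 + 2993 + 328*I) = 4235 - (2952 + 328*I) = 4235 + (-2952 - 328*I) = 1283 - 328*I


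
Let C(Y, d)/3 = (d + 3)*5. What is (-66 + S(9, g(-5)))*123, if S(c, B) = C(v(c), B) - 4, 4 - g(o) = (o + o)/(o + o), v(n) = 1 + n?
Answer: 2460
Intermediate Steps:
g(o) = 3 (g(o) = 4 - (o + o)/(o + o) = 4 - 2*o/(2*o) = 4 - 2*o*1/(2*o) = 4 - 1*1 = 4 - 1 = 3)
C(Y, d) = 45 + 15*d (C(Y, d) = 3*((d + 3)*5) = 3*((3 + d)*5) = 3*(15 + 5*d) = 45 + 15*d)
S(c, B) = 41 + 15*B (S(c, B) = (45 + 15*B) - 4 = 41 + 15*B)
(-66 + S(9, g(-5)))*123 = (-66 + (41 + 15*3))*123 = (-66 + (41 + 45))*123 = (-66 + 86)*123 = 20*123 = 2460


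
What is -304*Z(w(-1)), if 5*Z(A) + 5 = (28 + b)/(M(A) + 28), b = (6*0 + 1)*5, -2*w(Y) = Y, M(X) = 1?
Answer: 34048/145 ≈ 234.81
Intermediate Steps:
w(Y) = -Y/2
b = 5 (b = (0 + 1)*5 = 1*5 = 5)
Z(A) = -112/145 (Z(A) = -1 + ((28 + 5)/(1 + 28))/5 = -1 + (33/29)/5 = -1 + (33*(1/29))/5 = -1 + (⅕)*(33/29) = -1 + 33/145 = -112/145)
-304*Z(w(-1)) = -304*(-112/145) = 34048/145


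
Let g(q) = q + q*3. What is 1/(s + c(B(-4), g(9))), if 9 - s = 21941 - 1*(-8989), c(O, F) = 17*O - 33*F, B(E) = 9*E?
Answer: -1/32721 ≈ -3.0561e-5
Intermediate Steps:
g(q) = 4*q (g(q) = q + 3*q = 4*q)
c(O, F) = -33*F + 17*O
s = -30921 (s = 9 - (21941 - 1*(-8989)) = 9 - (21941 + 8989) = 9 - 1*30930 = 9 - 30930 = -30921)
1/(s + c(B(-4), g(9))) = 1/(-30921 + (-132*9 + 17*(9*(-4)))) = 1/(-30921 + (-33*36 + 17*(-36))) = 1/(-30921 + (-1188 - 612)) = 1/(-30921 - 1800) = 1/(-32721) = -1/32721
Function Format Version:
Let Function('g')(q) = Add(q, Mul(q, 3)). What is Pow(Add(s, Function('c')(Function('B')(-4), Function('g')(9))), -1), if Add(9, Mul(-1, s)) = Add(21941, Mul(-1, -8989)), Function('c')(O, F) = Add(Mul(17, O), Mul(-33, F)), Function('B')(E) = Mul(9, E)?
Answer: Rational(-1, 32721) ≈ -3.0561e-5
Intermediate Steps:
Function('g')(q) = Mul(4, q) (Function('g')(q) = Add(q, Mul(3, q)) = Mul(4, q))
Function('c')(O, F) = Add(Mul(-33, F), Mul(17, O))
s = -30921 (s = Add(9, Mul(-1, Add(21941, Mul(-1, -8989)))) = Add(9, Mul(-1, Add(21941, 8989))) = Add(9, Mul(-1, 30930)) = Add(9, -30930) = -30921)
Pow(Add(s, Function('c')(Function('B')(-4), Function('g')(9))), -1) = Pow(Add(-30921, Add(Mul(-33, Mul(4, 9)), Mul(17, Mul(9, -4)))), -1) = Pow(Add(-30921, Add(Mul(-33, 36), Mul(17, -36))), -1) = Pow(Add(-30921, Add(-1188, -612)), -1) = Pow(Add(-30921, -1800), -1) = Pow(-32721, -1) = Rational(-1, 32721)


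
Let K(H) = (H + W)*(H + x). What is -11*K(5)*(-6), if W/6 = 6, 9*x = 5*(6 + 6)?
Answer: 31570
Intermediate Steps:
x = 20/3 (x = (5*(6 + 6))/9 = (5*12)/9 = (⅑)*60 = 20/3 ≈ 6.6667)
W = 36 (W = 6*6 = 36)
K(H) = (36 + H)*(20/3 + H) (K(H) = (H + 36)*(H + 20/3) = (36 + H)*(20/3 + H))
-11*K(5)*(-6) = -11*(240 + 5² + (128/3)*5)*(-6) = -11*(240 + 25 + 640/3)*(-6) = -11*1435/3*(-6) = -15785/3*(-6) = 31570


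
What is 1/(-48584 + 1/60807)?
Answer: -60807/2954247287 ≈ -2.0583e-5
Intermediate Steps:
1/(-48584 + 1/60807) = 1/(-2954247287/60807) = -60807/2954247287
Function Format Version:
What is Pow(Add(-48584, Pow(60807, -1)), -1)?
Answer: Rational(-60807, 2954247287) ≈ -2.0583e-5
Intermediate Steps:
Pow(Add(-48584, Pow(60807, -1)), -1) = Pow(Add(-48584, Rational(1, 60807)), -1) = Pow(Rational(-2954247287, 60807), -1) = Rational(-60807, 2954247287)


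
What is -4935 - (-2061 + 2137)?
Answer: -5011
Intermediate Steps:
-4935 - (-2061 + 2137) = -4935 - 1*76 = -4935 - 76 = -5011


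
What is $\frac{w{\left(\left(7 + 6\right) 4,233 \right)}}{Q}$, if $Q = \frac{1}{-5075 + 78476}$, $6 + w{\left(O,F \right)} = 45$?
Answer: $2862639$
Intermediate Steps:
$w{\left(O,F \right)} = 39$ ($w{\left(O,F \right)} = -6 + 45 = 39$)
$Q = \frac{1}{73401} \approx 1.3624 \cdot 10^{-5}$
$\frac{w{\left(\left(7 + 6\right) 4,233 \right)}}{Q} = 39 \frac{1}{\frac{1}{73401}} = 39 \cdot 73401 = 2862639$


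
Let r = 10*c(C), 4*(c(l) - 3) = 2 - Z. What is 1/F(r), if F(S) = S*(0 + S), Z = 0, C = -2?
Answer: 1/1225 ≈ 0.00081633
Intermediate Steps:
c(l) = 7/2 (c(l) = 3 + (2 - 1*0)/4 = 3 + (2 + 0)/4 = 3 + (¼)*2 = 3 + ½ = 7/2)
r = 35 (r = 10*(7/2) = 35)
F(S) = S² (F(S) = S*S = S²)
1/F(r) = 1/(35²) = 1/1225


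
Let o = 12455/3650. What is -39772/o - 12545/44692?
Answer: -1297599113115/111327772 ≈ -11656.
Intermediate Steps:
o = 2491/730 (o = 12455*(1/3650) = 2491/730 ≈ 3.4123)
-39772/o - 12545/44692 = -39772/2491/730 - 12545/44692 = -39772*730/2491 - 12545*1/44692 = -29033560/2491 - 12545/44692 = -1297599113115/111327772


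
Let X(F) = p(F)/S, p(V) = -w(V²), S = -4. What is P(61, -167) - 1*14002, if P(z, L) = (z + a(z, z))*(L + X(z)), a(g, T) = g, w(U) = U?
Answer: 158229/2 ≈ 79115.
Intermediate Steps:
p(V) = -V²
X(F) = F²/4 (X(F) = -F²/(-4) = -F²*(-¼) = F²/4)
P(z, L) = 2*z*(L + z²/4) (P(z, L) = (z + z)*(L + z²/4) = (2*z)*(L + z²/4) = 2*z*(L + z²/4))
P(61, -167) - 1*14002 = (½)*61*(61² + 4*(-167)) - 1*14002 = (½)*61*(3721 - 668) - 14002 = (½)*61*3053 - 14002 = 186233/2 - 14002 = 158229/2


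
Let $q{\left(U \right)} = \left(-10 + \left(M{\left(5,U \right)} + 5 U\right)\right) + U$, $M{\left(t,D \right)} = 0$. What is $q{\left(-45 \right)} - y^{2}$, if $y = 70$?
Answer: $-5180$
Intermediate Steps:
$q{\left(U \right)} = -10 + 6 U$ ($q{\left(U \right)} = \left(-10 + \left(0 + 5 U\right)\right) + U = \left(-10 + 5 U\right) + U = -10 + 6 U$)
$q{\left(-45 \right)} - y^{2} = \left(-10 + 6 \left(-45\right)\right) - 70^{2} = \left(-10 - 270\right) - 4900 = -280 - 4900 = -5180$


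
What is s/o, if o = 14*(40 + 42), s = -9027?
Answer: -9027/1148 ≈ -7.8632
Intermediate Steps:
o = 1148 (o = 14*82 = 1148)
s/o = -9027/1148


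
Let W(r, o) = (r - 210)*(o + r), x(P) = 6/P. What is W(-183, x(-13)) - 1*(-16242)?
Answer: 1148451/13 ≈ 88342.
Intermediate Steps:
W(r, o) = (-210 + r)*(o + r)
W(-183, x(-13)) - 1*(-16242) = ((-183)**2 - 1260/(-13) - 210*(-183) + (6/(-13))*(-183)) - 1*(-16242) = (33489 - 1260*(-1)/13 + 38430 + (6*(-1/13))*(-183)) + 16242 = (33489 - 210*(-6/13) + 38430 - 6/13*(-183)) + 16242 = (33489 + 1260/13 + 38430 + 1098/13) + 16242 = 937305/13 + 16242 = 1148451/13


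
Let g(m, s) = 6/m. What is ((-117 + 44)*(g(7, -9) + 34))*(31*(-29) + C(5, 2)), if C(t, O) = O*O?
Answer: 15941740/7 ≈ 2.2774e+6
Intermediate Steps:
C(t, O) = O²
((-117 + 44)*(g(7, -9) + 34))*(31*(-29) + C(5, 2)) = ((-117 + 44)*(6/7 + 34))*(31*(-29) + 2²) = (-73*(6*(⅐) + 34))*(-899 + 4) = -73*(6/7 + 34)*(-895) = -73*244/7*(-895) = -17812/7*(-895) = 15941740/7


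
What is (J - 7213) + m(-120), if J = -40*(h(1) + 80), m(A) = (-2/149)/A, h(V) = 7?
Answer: -95595419/8940 ≈ -10693.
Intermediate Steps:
m(A) = -2/(149*A) (m(A) = (-2*1/149)/A = -2/(149*A))
J = -3480 (J = -40*(7 + 80) = -40*87 = -3480)
(J - 7213) + m(-120) = (-3480 - 7213) - 2/149/(-120) = -10693 - 2/149*(-1/120) = -10693 + 1/8940 = -95595419/8940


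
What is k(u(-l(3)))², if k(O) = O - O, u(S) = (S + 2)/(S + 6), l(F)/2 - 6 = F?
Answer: 0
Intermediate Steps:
l(F) = 12 + 2*F
u(S) = (2 + S)/(6 + S)
k(O) = 0
k(u(-l(3)))² = 0² = 0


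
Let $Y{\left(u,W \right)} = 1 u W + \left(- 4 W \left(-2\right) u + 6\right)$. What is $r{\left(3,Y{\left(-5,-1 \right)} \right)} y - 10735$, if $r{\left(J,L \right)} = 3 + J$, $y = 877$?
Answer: $-5473$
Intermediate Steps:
$Y{\left(u,W \right)} = 6 + 9 W u$ ($Y{\left(u,W \right)} = u W + \left(8 W u + 6\right) = W u + \left(8 W u + 6\right) = W u + \left(6 + 8 W u\right) = 6 + 9 W u$)
$r{\left(3,Y{\left(-5,-1 \right)} \right)} y - 10735 = \left(3 + 3\right) 877 - 10735 = 6 \cdot 877 - 10735 = 5262 - 10735 = -5473$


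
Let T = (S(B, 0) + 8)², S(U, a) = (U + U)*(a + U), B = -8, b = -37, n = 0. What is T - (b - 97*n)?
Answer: 18533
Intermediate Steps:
S(U, a) = 2*U*(U + a) (S(U, a) = (2*U)*(U + a) = 2*U*(U + a))
T = 18496 (T = (2*(-8)*(-8 + 0) + 8)² = (2*(-8)*(-8) + 8)² = (128 + 8)² = 136² = 18496)
T - (b - 97*n) = 18496 - (-37 - 97*0) = 18496 - (-37 + 0) = 18496 - 1*(-37) = 18496 + 37 = 18533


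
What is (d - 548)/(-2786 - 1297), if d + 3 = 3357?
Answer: -2806/4083 ≈ -0.68724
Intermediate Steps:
d = 3354 (d = -3 + 3357 = 3354)
(d - 548)/(-2786 - 1297) = (3354 - 548)/(-2786 - 1297) = 2806/(-4083) = 2806*(-1/4083) = -2806/4083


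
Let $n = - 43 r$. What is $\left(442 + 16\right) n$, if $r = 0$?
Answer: $0$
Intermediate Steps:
$n = 0$ ($n = \left(-43\right) 0 = 0$)
$\left(442 + 16\right) n = \left(442 + 16\right) 0 = 458 \cdot 0 = 0$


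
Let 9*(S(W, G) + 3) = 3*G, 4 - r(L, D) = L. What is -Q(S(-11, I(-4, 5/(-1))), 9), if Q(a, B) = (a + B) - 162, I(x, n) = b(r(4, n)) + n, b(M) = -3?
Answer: 476/3 ≈ 158.67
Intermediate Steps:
r(L, D) = 4 - L
I(x, n) = -3 + n
S(W, G) = -3 + G/3 (S(W, G) = -3 + (3*G)/9 = -3 + G/3)
Q(a, B) = -162 + B + a (Q(a, B) = (B + a) - 162 = -162 + B + a)
-Q(S(-11, I(-4, 5/(-1))), 9) = -(-162 + 9 + (-3 + (-3 + 5/(-1))/3)) = -(-162 + 9 + (-3 + (-3 + 5*(-1))/3)) = -(-162 + 9 + (-3 + (-3 - 5)/3)) = -(-162 + 9 + (-3 + (1/3)*(-8))) = -(-162 + 9 + (-3 - 8/3)) = -(-162 + 9 - 17/3) = -1*(-476/3) = 476/3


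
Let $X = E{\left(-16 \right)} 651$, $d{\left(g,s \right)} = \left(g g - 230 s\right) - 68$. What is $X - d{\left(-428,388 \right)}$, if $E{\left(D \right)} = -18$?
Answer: $-105594$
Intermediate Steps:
$d{\left(g,s \right)} = -68 + g^{2} - 230 s$ ($d{\left(g,s \right)} = \left(g^{2} - 230 s\right) - 68 = -68 + g^{2} - 230 s$)
$X = -11718$ ($X = \left(-18\right) 651 = -11718$)
$X - d{\left(-428,388 \right)} = -11718 - \left(-68 + \left(-428\right)^{2} - 89240\right) = -11718 - \left(-68 + 183184 - 89240\right) = -11718 - 93876 = -105594$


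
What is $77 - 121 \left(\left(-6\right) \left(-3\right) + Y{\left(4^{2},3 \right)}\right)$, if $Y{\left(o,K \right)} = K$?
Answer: $-2464$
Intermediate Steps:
$77 - 121 \left(\left(-6\right) \left(-3\right) + Y{\left(4^{2},3 \right)}\right) = 77 - 121 \left(\left(-6\right) \left(-3\right) + 3\right) = 77 - 121 \left(18 + 3\right) = 77 - 2541 = -2464$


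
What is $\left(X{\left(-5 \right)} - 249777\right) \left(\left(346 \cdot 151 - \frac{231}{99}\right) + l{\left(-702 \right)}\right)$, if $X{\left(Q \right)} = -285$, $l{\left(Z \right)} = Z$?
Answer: $-12888612250$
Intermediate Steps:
$\left(X{\left(-5 \right)} - 249777\right) \left(\left(346 \cdot 151 - \frac{231}{99}\right) + l{\left(-702 \right)}\right) = \left(-285 - 249777\right) \left(\left(346 \cdot 151 - \frac{231}{99}\right) - 702\right) = - 250062 \left(\left(52246 - \frac{7}{3}\right) - 702\right) = - 250062 \left(\frac{156731}{3} - 702\right) = \left(-250062\right) \frac{154625}{3} = -12888612250$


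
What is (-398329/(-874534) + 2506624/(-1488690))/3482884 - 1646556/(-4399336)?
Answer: 466633693269510059560289/1246772256751889284024440 ≈ 0.37427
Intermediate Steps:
(-398329/(-874534) + 2506624/(-1488690))/3482884 - 1646556/(-4399336) = (-398329*(-1/874534) + 2506624*(-1/1488690))*(1/3482884) - 1646556*(-1/4399336) = (398329/874534 - 1253312/744345)*(1/3482884) + 411639/1099834 = -799569757103/650955010230*1/3482884 + 411639/1099834 = -799569757103/2267200789849903320 + 411639/1099834 = 466633693269510059560289/1246772256751889284024440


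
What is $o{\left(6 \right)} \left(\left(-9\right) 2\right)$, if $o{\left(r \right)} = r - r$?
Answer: $0$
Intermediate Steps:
$o{\left(r \right)} = 0$
$o{\left(6 \right)} \left(\left(-9\right) 2\right) = 0 \left(\left(-9\right) 2\right) = 0 \left(-18\right) = 0$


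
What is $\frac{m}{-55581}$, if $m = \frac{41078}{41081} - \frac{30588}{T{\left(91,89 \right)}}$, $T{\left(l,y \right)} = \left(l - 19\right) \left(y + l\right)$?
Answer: $\frac{60351229}{2465988905880} \approx 2.4473 \cdot 10^{-5}$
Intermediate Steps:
$T{\left(l,y \right)} = \left(-19 + l\right) \left(l + y\right)$
$m = - \frac{60351229}{44367480}$ ($m = \frac{41078}{41081} - \frac{30588}{91^{2} - 1729 - 1691 + 91 \cdot 89} = 41078 \cdot \frac{1}{41081} - \frac{30588}{8281 - 1729 - 1691 + 8099} = \frac{41078}{41081} - \frac{30588}{12960} = \frac{41078}{41081} - \frac{2549}{1080} = - \frac{60351229}{44367480} \approx -1.3603$)
$\frac{m}{-55581} = - \frac{60351229}{44367480 \left(-55581\right)} = \left(- \frac{60351229}{44367480}\right) \left(- \frac{1}{55581}\right) = \frac{60351229}{2465988905880}$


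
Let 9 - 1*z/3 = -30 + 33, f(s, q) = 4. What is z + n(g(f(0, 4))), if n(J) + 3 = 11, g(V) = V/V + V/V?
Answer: 26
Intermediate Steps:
g(V) = 2 (g(V) = 1 + 1 = 2)
n(J) = 8 (n(J) = -3 + 11 = 8)
z = 18 (z = 27 - 3*(-30 + 33) = 27 - 3*3 = 27 - 9 = 18)
z + n(g(f(0, 4))) = 18 + 8 = 26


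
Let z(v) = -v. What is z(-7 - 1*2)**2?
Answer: 81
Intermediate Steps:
z(-7 - 1*2)**2 = (-(-7 - 1*2))**2 = (-(-7 - 2))**2 = (-1*(-9))**2 = 9**2 = 81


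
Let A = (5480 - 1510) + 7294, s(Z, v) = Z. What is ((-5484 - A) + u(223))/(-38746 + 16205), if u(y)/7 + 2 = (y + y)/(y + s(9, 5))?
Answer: 1942831/2614756 ≈ 0.74303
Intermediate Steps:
u(y) = -14 + 14*y/(9 + y) (u(y) = -14 + 7*((y + y)/(y + 9)) = -14 + 7*((2*y)/(9 + y)) = -14 + 7*(2*y/(9 + y)) = -14 + 14*y/(9 + y))
A = 11264 (A = 3970 + 7294 = 11264)
((-5484 - A) + u(223))/(-38746 + 16205) = ((-5484 - 1*11264) - 126/(9 + 223))/(-38746 + 16205) = ((-5484 - 11264) - 126/232)/(-22541) = (-16748 - 126*1/232)*(-1/22541) = (-16748 - 63/116)*(-1/22541) = -1942831/116*(-1/22541) = 1942831/2614756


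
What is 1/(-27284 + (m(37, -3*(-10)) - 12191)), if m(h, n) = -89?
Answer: -1/39564 ≈ -2.5276e-5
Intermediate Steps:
1/(-27284 + (m(37, -3*(-10)) - 12191)) = 1/(-27284 + (-89 - 12191)) = 1/(-27284 - 12280) = 1/(-39564) = -1/39564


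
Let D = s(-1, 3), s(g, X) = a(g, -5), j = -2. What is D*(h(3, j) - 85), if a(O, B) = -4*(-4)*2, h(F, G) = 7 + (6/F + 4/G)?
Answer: -2496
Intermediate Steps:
h(F, G) = 7 + 4/G + 6/F (h(F, G) = 7 + (4/G + 6/F) = 7 + 4/G + 6/F)
a(O, B) = 32 (a(O, B) = 16*2 = 32)
s(g, X) = 32
D = 32
D*(h(3, j) - 85) = 32*((7 + 4/(-2) + 6/3) - 85) = 32*((7 + 4*(-½) + 6*(⅓)) - 85) = 32*((7 - 2 + 2) - 85) = 32*(7 - 85) = 32*(-78) = -2496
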